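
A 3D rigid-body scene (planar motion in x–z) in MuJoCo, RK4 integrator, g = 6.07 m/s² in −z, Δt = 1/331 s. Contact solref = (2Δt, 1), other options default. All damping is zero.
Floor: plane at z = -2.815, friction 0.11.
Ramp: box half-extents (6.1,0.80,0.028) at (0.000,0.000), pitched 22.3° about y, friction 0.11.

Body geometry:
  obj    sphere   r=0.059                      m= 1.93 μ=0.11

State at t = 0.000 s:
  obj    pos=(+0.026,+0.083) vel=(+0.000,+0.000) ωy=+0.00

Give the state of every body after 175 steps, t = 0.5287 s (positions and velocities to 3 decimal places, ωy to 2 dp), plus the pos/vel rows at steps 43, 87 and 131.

State at t = 0.5287 s:
  obj    pos=(+0.245,-0.006) vel=(+0.826,-0.339) ωy=+13.75

Key-timestep trajectory:
   step    t(s)  obj.x    obj.z    obj.vx   obj.vz 
     43  0.1299   +0.039  +0.078  +0.205  -0.081
     87  0.2628   +0.080  +0.061  +0.411  -0.173
    131  0.3958   +0.149  +0.033  +0.618  -0.258


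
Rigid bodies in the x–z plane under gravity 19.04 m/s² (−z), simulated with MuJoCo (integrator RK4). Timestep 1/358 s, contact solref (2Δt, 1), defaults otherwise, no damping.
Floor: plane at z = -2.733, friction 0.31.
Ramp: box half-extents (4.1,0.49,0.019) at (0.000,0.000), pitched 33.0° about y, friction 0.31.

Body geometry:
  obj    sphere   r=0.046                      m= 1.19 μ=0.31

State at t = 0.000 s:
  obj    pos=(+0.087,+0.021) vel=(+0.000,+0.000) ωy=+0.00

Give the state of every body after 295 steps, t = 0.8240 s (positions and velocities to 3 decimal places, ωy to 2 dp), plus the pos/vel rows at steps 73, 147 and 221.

State at t = 0.8240 s:
  obj    pos=(+2.196,-1.349) vel=(+5.119,-3.324) ωy=+132.67

Key-timestep trajectory:
   step    t(s)  obj.x    obj.z    obj.vx   obj.vz 
     73  0.2039   +0.216  -0.063  +1.267  -0.823
    147  0.4106   +0.611  -0.319  +2.551  -1.657
    221  0.6173   +1.271  -0.748  +3.835  -2.491


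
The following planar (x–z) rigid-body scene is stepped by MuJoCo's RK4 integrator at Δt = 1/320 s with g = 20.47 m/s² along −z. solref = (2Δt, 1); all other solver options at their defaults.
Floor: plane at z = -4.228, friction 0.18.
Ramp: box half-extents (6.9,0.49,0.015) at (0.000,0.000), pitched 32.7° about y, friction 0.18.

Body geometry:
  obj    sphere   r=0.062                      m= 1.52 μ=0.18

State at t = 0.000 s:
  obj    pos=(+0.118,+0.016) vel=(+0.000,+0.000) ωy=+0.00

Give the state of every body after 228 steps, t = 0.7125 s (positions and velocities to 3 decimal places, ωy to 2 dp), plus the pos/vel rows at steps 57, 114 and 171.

State at t = 0.7125 s:
  obj    pos=(+1.820,-1.077) vel=(+4.772,-3.070) ωy=+88.89

Key-timestep trajectory:
   step    t(s)  obj.x    obj.z    obj.vx   obj.vz 
     57  0.1781   +0.225  -0.053  +1.199  -0.759
    114  0.3563   +0.544  -0.258  +2.393  -1.522
    171  0.5344   +1.075  -0.599  +3.586  -2.289


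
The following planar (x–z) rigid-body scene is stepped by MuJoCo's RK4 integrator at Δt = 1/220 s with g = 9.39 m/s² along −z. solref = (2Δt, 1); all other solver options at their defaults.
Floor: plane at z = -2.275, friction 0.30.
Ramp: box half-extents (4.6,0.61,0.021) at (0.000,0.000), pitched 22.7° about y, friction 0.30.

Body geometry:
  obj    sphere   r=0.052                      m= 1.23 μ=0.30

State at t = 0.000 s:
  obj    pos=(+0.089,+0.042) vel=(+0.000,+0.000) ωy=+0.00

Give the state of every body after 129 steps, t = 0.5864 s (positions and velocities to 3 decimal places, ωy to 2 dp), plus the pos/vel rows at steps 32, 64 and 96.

State at t = 0.5864 s:
  obj    pos=(+0.500,-0.130) vel=(+1.400,-0.586) ωy=+29.18

Key-timestep trajectory:
   step    t(s)  obj.x    obj.z    obj.vx   obj.vz 
     32  0.1455   +0.114  +0.031  +0.347  -0.145
     64  0.2909   +0.190  +0.000  +0.695  -0.291
     96  0.4364   +0.316  -0.053  +1.042  -0.436


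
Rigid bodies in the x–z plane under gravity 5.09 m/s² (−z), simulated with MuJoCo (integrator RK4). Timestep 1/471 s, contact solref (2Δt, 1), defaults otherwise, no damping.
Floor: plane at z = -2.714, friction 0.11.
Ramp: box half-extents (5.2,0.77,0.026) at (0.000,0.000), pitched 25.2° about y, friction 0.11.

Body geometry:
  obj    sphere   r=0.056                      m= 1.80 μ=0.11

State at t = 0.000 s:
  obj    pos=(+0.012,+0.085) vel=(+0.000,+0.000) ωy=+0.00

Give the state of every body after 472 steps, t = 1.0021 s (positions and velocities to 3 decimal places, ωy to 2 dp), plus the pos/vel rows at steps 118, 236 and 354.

State at t = 1.0021 s:
  obj    pos=(+0.766,-0.270) vel=(+1.502,-0.719) ωy=+22.61

Key-timestep trajectory:
   step    t(s)  obj.x    obj.z    obj.vx   obj.vz 
    118  0.2505   +0.059  +0.063  +0.376  -0.178
    236  0.5011   +0.201  -0.004  +0.753  -0.353
    354  0.7516   +0.436  -0.115  +1.128  -0.534


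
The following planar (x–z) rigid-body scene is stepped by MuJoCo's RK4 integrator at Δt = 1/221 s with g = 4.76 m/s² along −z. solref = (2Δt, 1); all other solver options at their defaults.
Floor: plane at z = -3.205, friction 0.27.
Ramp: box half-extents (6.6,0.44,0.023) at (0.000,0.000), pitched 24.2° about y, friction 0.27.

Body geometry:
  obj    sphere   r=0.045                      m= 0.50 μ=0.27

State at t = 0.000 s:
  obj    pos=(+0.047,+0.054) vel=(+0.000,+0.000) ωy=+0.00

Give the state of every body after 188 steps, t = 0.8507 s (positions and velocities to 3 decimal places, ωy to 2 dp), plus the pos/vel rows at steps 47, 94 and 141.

State at t = 0.8507 s:
  obj    pos=(+0.507,-0.153) vel=(+1.081,-0.486) ωy=+26.34

Key-timestep trajectory:
   step    t(s)  obj.x    obj.z    obj.vx   obj.vz 
     47  0.2127   +0.076  +0.041  +0.270  -0.122
     94  0.4253   +0.162  +0.002  +0.541  -0.243
    141  0.6380   +0.306  -0.063  +0.811  -0.365


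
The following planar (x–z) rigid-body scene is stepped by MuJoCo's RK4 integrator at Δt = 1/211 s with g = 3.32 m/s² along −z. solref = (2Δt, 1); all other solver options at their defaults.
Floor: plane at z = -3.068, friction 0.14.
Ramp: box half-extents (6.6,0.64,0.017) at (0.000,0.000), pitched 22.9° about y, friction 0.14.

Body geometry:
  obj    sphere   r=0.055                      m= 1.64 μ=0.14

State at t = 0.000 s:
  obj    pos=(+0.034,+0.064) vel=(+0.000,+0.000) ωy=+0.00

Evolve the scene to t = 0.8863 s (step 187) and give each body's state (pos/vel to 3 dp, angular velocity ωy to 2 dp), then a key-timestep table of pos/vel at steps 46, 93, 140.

State at t = 0.8863 s:
  obj    pos=(+0.368,-0.077) vel=(+0.753,-0.318) ωy=+14.86

Key-timestep trajectory:
   step    t(s)  obj.x    obj.z    obj.vx   obj.vz 
     46  0.2180   +0.054  +0.055  +0.185  -0.078
     93  0.4408   +0.117  +0.029  +0.375  -0.158
    140  0.6635   +0.221  -0.015  +0.564  -0.238


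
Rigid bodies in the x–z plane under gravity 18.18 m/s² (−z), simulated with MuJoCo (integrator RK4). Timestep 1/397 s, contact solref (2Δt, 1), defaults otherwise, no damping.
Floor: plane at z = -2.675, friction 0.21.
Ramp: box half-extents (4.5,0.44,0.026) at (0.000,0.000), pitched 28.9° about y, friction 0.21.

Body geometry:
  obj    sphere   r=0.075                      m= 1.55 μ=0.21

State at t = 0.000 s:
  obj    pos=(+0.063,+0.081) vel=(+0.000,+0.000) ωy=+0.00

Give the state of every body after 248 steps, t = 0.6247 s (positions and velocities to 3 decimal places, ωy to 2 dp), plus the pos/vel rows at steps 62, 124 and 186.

State at t = 0.6247 s:
  obj    pos=(+1.135,-0.511) vel=(+3.432,-1.895) ωy=+52.26

Key-timestep trajectory:
   step    t(s)  obj.x    obj.z    obj.vx   obj.vz 
     62  0.1562   +0.130  +0.044  +0.858  -0.474
    124  0.3123   +0.331  -0.067  +1.716  -0.947
    186  0.4685   +0.666  -0.252  +2.574  -1.421


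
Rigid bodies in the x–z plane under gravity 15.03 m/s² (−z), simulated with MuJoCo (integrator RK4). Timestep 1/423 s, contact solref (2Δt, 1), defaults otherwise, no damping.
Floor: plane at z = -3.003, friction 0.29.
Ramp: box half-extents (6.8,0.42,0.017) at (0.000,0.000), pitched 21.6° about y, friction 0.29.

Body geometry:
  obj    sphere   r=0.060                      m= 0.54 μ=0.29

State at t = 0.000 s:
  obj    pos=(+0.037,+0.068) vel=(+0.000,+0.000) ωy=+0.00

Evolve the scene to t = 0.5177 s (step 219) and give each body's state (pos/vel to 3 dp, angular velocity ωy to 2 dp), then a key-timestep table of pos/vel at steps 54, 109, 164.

State at t = 0.5177 s:
  obj    pos=(+0.530,-0.127) vel=(+1.903,-0.753) ωy=+34.10

Key-timestep trajectory:
   step    t(s)  obj.x    obj.z    obj.vx   obj.vz 
     54  0.1277   +0.067  +0.056  +0.469  -0.186
    109  0.2577   +0.159  +0.020  +0.947  -0.375
    164  0.3877   +0.313  -0.041  +1.425  -0.564


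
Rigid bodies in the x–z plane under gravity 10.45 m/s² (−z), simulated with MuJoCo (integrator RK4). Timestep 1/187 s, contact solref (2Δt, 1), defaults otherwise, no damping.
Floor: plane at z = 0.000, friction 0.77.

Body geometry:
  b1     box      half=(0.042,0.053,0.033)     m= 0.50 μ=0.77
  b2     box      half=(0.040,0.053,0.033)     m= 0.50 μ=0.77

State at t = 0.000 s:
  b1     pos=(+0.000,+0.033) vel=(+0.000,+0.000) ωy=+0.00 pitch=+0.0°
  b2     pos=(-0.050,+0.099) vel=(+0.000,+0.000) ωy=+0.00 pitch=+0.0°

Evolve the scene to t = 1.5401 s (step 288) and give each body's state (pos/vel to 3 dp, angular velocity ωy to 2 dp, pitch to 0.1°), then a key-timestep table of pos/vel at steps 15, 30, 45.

State at t = 1.5401 s:
  b1     pos=(+0.000,+0.033) vel=(+0.000,+0.000) ωy=+0.00 pitch=+0.0°
  b2     pos=(-0.088,+0.040) vel=(+0.000,+0.000) ωy=+0.00 pitch=-90.0°

Key-timestep trajectory:
   step    t(s)  b1.x    b1.z    b1.vx   b1.vz   b2.x    b2.z    b2.vx   b2.vz 
     15  0.0802   +0.000  +0.033  +0.000  +0.000   -0.055  +0.097  -0.122  -0.047
     30  0.1604   +0.000  +0.033  +0.000  +0.000   -0.070  +0.085  -0.245  -0.350
     45  0.2406   +0.000  +0.033  +0.000  +0.000   -0.090  +0.037  -0.020  +0.054


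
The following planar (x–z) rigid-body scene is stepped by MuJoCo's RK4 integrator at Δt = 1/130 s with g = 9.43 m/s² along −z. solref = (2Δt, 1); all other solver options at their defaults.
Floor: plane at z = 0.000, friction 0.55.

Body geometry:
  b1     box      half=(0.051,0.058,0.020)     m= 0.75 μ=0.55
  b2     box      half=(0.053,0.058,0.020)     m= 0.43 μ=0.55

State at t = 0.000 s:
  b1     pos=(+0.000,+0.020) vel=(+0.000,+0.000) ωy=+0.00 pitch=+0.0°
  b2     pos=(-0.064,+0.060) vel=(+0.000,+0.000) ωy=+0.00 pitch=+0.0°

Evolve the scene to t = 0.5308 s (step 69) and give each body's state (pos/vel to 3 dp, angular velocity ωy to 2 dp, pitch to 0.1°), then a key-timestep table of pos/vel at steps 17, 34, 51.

State at t = 0.5308 s:
  b1     pos=(+0.000,+0.020) vel=(+0.000,+0.000) ωy=+0.00 pitch=+0.0°
  b2     pos=(-0.072,+0.048) vel=(+0.000,+0.000) ωy=+0.01 pitch=-38.1°

Key-timestep trajectory:
   step    t(s)  b1.x    b1.z    b1.vx   b1.vz   b2.x    b2.z    b2.vx   b2.vz 
     17  0.1308   +0.000  +0.020  +0.000  +0.000   -0.075  +0.046  -0.091  -0.054
     34  0.2615   +0.000  +0.020  +0.000  +0.000   -0.072  +0.048  -0.008  +0.007
     51  0.3923   +0.000  +0.020  +0.000  +0.000   -0.072  +0.049  -0.001  +0.000


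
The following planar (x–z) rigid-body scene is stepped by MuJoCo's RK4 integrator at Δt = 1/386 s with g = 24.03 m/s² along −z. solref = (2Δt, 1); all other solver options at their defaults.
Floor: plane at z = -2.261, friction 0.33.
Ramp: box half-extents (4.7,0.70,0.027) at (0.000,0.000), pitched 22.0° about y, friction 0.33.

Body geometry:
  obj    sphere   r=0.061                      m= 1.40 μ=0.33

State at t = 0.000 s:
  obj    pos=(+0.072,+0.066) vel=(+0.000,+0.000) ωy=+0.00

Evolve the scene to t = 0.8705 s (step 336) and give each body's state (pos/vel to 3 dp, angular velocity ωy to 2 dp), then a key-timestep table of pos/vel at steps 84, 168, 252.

State at t = 0.8705 s:
  obj    pos=(+2.331,-0.847) vel=(+5.189,-2.097) ωy=+91.75

Key-timestep trajectory:
   step    t(s)  obj.x    obj.z    obj.vx   obj.vz 
     84  0.2176   +0.213  +0.009  +1.297  -0.524
    168  0.4352   +0.637  -0.162  +2.595  -1.048
    252  0.6528   +1.343  -0.448  +3.892  -1.573


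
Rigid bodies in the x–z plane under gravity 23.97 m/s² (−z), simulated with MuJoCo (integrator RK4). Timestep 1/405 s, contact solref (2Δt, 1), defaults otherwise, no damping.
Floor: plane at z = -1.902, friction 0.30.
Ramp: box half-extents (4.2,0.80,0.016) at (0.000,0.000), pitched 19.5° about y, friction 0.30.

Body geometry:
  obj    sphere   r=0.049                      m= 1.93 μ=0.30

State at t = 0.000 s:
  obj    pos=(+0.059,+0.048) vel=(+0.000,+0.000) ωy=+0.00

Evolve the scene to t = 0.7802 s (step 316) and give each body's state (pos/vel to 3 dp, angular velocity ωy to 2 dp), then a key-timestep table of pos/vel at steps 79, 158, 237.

State at t = 0.7802 s:
  obj    pos=(+1.699,-0.533) vel=(+4.204,-1.489) ωy=+91.00

Key-timestep trajectory:
   step    t(s)  obj.x    obj.z    obj.vx   obj.vz 
     79  0.1951   +0.162  +0.012  +1.051  -0.372
    158  0.3901   +0.469  -0.097  +2.102  -0.744
    237  0.5852   +0.982  -0.279  +3.153  -1.116


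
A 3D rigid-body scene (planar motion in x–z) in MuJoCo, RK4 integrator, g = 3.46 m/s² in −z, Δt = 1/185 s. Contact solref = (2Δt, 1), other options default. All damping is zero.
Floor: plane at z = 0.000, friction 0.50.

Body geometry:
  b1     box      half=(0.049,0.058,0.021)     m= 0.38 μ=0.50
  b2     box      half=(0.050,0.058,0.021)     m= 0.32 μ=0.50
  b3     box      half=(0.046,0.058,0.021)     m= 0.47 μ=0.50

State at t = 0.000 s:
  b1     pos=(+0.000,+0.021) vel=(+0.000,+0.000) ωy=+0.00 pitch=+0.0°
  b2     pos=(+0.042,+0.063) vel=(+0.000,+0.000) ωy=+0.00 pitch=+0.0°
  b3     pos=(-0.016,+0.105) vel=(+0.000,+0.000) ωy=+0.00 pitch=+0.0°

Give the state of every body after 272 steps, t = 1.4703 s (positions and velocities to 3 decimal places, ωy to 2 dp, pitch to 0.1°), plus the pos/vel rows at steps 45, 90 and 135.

State at t = 1.4703 s:
  b1     pos=(+0.000,+0.021) vel=(+0.000,+0.000) ωy=+0.00 pitch=+0.0°
  b2     pos=(+0.042,+0.063) vel=(+0.000,+0.000) ωy=+0.00 pitch=+0.0°
  b3     pos=(-0.123,+0.021) vel=(+0.000,+0.000) ωy=+0.00 pitch=+180.0°

Key-timestep trajectory:
   step    t(s)  b1.x    b1.z    b1.vx   b1.vz   b2.x    b2.z    b2.vx   b2.vz   b3.x    b3.z    b3.vx   b3.vz 
     45  0.2432   +0.000  +0.021  +0.000  +0.000   +0.042  +0.063  +0.000  +0.000   -0.029  +0.093  -0.095  -0.176
     90  0.4865   +0.000  +0.021  +0.000  +0.000   +0.042  +0.063  +0.000  +0.000   -0.048  +0.092  -0.077  -0.007
    135  0.7297   +0.000  +0.021  +0.000  +0.000   +0.042  +0.063  +0.000  +0.000   -0.082  +0.077  -0.212  -0.195


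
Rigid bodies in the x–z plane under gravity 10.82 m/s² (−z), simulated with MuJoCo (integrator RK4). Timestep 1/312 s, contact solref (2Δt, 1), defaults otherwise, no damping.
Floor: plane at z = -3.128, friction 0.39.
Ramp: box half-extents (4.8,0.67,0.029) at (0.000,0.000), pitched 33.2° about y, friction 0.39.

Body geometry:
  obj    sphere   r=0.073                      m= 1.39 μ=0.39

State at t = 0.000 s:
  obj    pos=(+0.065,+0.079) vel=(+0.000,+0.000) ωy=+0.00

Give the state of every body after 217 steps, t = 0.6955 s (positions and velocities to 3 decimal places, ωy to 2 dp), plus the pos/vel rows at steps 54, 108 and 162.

State at t = 0.6955 s:
  obj    pos=(+0.922,-0.481) vel=(+2.463,-1.612) ωy=+40.31

Key-timestep trajectory:
   step    t(s)  obj.x    obj.z    obj.vx   obj.vz 
     54  0.1731   +0.118  +0.045  +0.613  -0.401
    108  0.3462   +0.277  -0.060  +1.226  -0.802
    162  0.5192   +0.543  -0.233  +1.839  -1.203


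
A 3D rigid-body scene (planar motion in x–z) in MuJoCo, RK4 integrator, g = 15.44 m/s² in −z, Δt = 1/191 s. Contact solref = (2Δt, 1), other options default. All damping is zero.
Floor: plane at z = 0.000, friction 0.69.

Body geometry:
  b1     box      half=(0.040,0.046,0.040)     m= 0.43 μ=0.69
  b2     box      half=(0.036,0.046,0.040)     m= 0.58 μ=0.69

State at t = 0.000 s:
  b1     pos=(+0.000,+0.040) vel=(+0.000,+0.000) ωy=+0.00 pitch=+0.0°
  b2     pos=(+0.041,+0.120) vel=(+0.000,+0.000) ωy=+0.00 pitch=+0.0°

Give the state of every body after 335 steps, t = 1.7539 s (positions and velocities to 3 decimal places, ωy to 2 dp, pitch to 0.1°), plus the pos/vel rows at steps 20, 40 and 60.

State at t = 1.7539 s:
  b1     pos=(+0.000,+0.040) vel=(+0.000,+0.000) ωy=+0.00 pitch=+0.0°
  b2     pos=(+0.091,+0.036) vel=(+0.000,+0.000) ωy=+0.00 pitch=+90.0°

Key-timestep trajectory:
   step    t(s)  b1.x    b1.z    b1.vx   b1.vz   b2.x    b2.z    b2.vx   b2.vz 
     20  0.1047   +0.000  +0.040  +0.000  +0.000   +0.044  +0.120  +0.057  -0.005
     40  0.2094   +0.000  +0.040  -0.001  +0.000   +0.058  +0.115  +0.264  -0.123
     60  0.3141   +0.000  +0.040  +0.000  +0.000   +0.094  +0.047  +0.355  -1.407


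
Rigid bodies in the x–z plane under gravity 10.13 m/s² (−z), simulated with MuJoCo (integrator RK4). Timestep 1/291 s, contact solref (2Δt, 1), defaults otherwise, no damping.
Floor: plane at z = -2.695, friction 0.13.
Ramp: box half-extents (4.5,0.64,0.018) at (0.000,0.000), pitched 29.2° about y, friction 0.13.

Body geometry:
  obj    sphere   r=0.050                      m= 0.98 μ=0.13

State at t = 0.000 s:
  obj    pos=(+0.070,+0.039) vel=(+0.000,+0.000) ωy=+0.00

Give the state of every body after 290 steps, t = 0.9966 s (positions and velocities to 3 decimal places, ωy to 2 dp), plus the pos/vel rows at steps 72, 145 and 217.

State at t = 0.9966 s:
  obj    pos=(+1.714,-0.880) vel=(+3.288,-1.871) ωy=+57.08

Key-timestep trajectory:
   step    t(s)  obj.x    obj.z    obj.vx   obj.vz 
     72  0.2474   +0.171  -0.018  +0.820  -0.456
    145  0.4983   +0.481  -0.191  +1.643  -0.938
    217  0.7457   +0.990  -0.476  +2.464  -1.392


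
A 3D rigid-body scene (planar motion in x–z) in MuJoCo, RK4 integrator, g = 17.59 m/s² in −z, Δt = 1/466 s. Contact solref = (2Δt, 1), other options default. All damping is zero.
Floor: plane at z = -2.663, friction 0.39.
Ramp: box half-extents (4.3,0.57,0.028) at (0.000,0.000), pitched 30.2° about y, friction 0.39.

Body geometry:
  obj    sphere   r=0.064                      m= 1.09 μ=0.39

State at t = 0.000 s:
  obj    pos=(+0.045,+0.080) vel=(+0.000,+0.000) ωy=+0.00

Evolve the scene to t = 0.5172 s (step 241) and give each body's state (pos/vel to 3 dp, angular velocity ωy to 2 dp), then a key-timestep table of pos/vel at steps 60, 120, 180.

State at t = 0.5172 s:
  obj    pos=(+0.776,-0.345) vel=(+2.825,-1.644) ωy=+51.06

Key-timestep trajectory:
   step    t(s)  obj.x    obj.z    obj.vx   obj.vz 
     60  0.1288   +0.090  +0.054  +0.703  -0.409
    120  0.2575   +0.226  -0.025  +1.407  -0.819
    180  0.3863   +0.453  -0.157  +2.110  -1.228


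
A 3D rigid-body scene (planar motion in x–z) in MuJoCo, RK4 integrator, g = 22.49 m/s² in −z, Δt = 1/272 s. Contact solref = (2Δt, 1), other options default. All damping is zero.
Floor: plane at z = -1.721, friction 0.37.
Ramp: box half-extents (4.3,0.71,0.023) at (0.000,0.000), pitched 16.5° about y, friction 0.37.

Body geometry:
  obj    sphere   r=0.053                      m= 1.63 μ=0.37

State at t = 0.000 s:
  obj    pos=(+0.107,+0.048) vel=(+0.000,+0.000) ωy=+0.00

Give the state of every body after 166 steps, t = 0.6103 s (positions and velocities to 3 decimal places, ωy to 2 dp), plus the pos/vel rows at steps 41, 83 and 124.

State at t = 0.6103 s:
  obj    pos=(+0.922,-0.194) vel=(+2.670,-0.791) ωy=+52.53

Key-timestep trajectory:
   step    t(s)  obj.x    obj.z    obj.vx   obj.vz 
     41  0.1507   +0.157  +0.033  +0.659  -0.195
     83  0.3051   +0.311  -0.013  +1.335  -0.395
    124  0.4559   +0.562  -0.087  +1.994  -0.591


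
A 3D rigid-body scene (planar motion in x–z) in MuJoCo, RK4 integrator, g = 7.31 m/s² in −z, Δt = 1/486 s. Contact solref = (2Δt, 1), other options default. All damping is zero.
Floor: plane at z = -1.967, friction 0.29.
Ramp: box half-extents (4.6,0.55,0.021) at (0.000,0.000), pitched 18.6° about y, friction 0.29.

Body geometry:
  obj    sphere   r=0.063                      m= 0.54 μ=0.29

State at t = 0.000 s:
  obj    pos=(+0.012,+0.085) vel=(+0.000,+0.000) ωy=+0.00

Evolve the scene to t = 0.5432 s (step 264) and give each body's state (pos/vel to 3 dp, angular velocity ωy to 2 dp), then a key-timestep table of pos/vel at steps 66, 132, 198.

State at t = 0.5432 s:
  obj    pos=(+0.245,+0.006) vel=(+0.857,-0.289) ωy=+14.36

Key-timestep trajectory:
   step    t(s)  obj.x    obj.z    obj.vx   obj.vz 
     66  0.1358   +0.026  +0.080  +0.214  -0.072
    132  0.2716   +0.070  +0.065  +0.429  -0.144
    198  0.4074   +0.143  +0.041  +0.643  -0.216


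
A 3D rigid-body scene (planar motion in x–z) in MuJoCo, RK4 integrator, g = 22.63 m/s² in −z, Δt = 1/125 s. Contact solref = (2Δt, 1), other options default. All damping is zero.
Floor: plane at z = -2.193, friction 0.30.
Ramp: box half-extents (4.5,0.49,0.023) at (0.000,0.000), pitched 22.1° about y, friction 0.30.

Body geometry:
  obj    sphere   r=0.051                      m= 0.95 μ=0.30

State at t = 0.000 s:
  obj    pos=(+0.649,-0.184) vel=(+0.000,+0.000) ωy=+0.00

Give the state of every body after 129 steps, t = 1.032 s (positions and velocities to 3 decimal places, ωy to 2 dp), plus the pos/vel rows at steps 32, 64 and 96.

State at t = 1.032 s:
  obj    pos=(+3.650,-1.402) vel=(+5.814,-2.361) ωy=+123.04

Key-timestep trajectory:
   step    t(s)  obj.x    obj.z    obj.vx   obj.vz 
     32  0.2560   +0.834  -0.259  +1.443  -0.586
     64  0.5120   +1.388  -0.484  +2.885  -1.171
     96  0.7680   +2.311  -0.859  +4.327  -1.757


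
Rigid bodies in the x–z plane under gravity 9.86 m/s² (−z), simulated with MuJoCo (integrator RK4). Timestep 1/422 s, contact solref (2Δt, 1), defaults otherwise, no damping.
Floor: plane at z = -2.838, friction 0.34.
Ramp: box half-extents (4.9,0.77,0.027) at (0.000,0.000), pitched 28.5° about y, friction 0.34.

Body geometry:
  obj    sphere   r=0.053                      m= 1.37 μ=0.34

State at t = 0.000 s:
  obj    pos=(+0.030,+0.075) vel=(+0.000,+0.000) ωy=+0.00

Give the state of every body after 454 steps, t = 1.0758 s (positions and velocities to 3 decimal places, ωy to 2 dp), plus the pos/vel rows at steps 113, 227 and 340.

State at t = 1.0758 s:
  obj    pos=(+1.739,-0.853) vel=(+3.177,-1.725) ωy=+68.21

Key-timestep trajectory:
   step    t(s)  obj.x    obj.z    obj.vx   obj.vz 
    113  0.2678   +0.136  +0.017  +0.791  -0.429
    227  0.5379   +0.457  -0.157  +1.589  -0.863
    340  0.8057   +0.989  -0.446  +2.380  -1.292


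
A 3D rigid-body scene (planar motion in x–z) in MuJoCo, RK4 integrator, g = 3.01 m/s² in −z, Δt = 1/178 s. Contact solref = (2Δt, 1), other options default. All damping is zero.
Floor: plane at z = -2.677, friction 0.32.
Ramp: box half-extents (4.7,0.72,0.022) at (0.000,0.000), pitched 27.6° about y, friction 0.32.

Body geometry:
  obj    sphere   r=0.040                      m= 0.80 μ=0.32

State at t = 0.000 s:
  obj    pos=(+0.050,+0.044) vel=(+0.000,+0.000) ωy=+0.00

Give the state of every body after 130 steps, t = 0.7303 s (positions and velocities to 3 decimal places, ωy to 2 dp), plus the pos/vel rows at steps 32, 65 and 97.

State at t = 0.7303 s:
  obj    pos=(+0.285,-0.079) vel=(+0.645,-0.337) ωy=+18.18

Key-timestep trajectory:
   step    t(s)  obj.x    obj.z    obj.vx   obj.vz 
     32  0.1798   +0.064  +0.036  +0.159  -0.083
     65  0.3652   +0.109  +0.013  +0.322  -0.169
     97  0.5449   +0.181  -0.025  +0.481  -0.252


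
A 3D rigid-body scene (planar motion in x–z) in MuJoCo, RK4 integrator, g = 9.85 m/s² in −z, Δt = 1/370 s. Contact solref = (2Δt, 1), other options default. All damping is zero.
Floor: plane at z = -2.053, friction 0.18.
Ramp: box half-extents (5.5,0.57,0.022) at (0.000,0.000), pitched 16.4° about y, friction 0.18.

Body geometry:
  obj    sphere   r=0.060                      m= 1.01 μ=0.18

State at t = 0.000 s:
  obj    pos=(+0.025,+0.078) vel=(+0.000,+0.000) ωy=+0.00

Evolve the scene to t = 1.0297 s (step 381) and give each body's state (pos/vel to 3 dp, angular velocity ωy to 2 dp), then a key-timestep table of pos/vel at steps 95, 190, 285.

State at t = 1.0297 s:
  obj    pos=(+1.035,-0.219) vel=(+1.962,-0.578) ωy=+34.09

Key-timestep trajectory:
   step    t(s)  obj.x    obj.z    obj.vx   obj.vz 
     95  0.2568   +0.088  +0.060  +0.489  -0.144
    190  0.5135   +0.276  +0.004  +0.979  -0.288
    285  0.7703   +0.590  -0.088  +1.468  -0.432


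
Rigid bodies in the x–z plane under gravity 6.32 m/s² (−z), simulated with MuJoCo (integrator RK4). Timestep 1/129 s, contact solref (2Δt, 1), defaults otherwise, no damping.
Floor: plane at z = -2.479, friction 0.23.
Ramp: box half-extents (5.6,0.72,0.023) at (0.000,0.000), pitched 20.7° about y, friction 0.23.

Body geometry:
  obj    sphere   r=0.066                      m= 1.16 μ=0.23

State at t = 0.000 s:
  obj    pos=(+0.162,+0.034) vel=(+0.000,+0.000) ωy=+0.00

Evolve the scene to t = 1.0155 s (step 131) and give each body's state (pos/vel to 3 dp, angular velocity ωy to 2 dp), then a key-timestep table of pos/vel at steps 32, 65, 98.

State at t = 1.0155 s:
  obj    pos=(+0.932,-0.257) vel=(+1.516,-0.573) ωy=+24.55

Key-timestep trajectory:
   step    t(s)  obj.x    obj.z    obj.vx   obj.vz 
     32  0.2481   +0.208  +0.017  +0.370  -0.140
     65  0.5039   +0.352  -0.038  +0.752  -0.284
     98  0.7597   +0.593  -0.129  +1.134  -0.429


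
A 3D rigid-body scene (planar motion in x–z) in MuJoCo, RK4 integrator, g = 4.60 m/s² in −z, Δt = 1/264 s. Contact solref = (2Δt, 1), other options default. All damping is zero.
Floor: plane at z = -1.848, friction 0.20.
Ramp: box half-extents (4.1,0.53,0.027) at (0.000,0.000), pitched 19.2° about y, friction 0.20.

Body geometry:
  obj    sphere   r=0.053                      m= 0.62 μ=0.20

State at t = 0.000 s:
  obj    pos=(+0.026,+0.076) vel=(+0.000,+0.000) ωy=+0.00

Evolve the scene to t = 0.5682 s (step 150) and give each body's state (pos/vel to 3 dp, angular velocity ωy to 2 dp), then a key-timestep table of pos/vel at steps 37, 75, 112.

State at t = 0.5682 s:
  obj    pos=(+0.191,+0.018) vel=(+0.580,-0.202) ωy=+11.58

Key-timestep trajectory:
   step    t(s)  obj.x    obj.z    obj.vx   obj.vz 
     37  0.1402   +0.036  +0.072  +0.143  -0.050
     75  0.2841   +0.067  +0.061  +0.290  -0.101
    112  0.4242   +0.118  +0.044  +0.433  -0.151


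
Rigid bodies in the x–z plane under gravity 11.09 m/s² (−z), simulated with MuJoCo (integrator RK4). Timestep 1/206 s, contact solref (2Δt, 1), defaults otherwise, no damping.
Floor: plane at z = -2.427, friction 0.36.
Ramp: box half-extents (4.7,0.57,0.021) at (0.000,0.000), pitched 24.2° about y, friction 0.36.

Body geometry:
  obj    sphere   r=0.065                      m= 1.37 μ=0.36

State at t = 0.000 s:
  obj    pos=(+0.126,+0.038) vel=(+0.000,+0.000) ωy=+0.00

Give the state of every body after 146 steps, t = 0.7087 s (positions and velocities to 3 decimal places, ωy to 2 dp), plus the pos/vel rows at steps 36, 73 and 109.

State at t = 0.7087 s:
  obj    pos=(+0.870,-0.297) vel=(+2.099,-0.943) ωy=+35.40

Key-timestep trajectory:
   step    t(s)  obj.x    obj.z    obj.vx   obj.vz 
     36  0.1748   +0.171  +0.017  +0.518  -0.233
     73  0.3544   +0.312  -0.046  +1.050  -0.472
    109  0.5291   +0.541  -0.149  +1.567  -0.704


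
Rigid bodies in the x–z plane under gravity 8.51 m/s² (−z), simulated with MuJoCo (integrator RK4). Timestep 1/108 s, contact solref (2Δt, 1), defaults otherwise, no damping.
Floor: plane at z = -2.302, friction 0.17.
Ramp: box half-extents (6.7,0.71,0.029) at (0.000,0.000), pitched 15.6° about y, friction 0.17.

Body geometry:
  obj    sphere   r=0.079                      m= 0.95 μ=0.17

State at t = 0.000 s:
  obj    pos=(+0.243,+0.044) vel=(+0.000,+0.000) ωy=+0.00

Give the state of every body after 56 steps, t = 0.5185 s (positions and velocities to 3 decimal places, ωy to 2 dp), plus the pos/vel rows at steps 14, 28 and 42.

State at t = 0.5185 s:
  obj    pos=(+0.455,-0.015) vel=(+0.817,-0.228) ωy=+10.72

Key-timestep trajectory:
   step    t(s)  obj.x    obj.z    obj.vx   obj.vz 
     14  0.1296   +0.256  +0.041  +0.204  -0.057
     28  0.2593   +0.296  +0.029  +0.408  -0.114
     42  0.3889   +0.362  +0.011  +0.612  -0.171


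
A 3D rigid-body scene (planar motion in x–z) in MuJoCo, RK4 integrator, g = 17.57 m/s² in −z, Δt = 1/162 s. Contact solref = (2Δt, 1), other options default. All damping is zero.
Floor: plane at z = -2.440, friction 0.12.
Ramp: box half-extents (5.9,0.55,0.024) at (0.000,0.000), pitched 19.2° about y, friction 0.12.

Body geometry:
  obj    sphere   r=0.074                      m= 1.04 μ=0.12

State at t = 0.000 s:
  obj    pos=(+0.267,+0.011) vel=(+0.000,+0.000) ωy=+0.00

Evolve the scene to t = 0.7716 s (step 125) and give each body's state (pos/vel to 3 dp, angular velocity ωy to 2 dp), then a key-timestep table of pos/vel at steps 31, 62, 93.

State at t = 0.7716 s:
  obj    pos=(+1.428,-0.393) vel=(+3.008,-1.047) ωy=+43.02

Key-timestep trajectory:
   step    t(s)  obj.x    obj.z    obj.vx   obj.vz 
     31  0.1914   +0.338  -0.014  +0.746  -0.260
     62  0.3827   +0.553  -0.089  +1.492  -0.520
     93  0.5741   +0.910  -0.213  +2.238  -0.779


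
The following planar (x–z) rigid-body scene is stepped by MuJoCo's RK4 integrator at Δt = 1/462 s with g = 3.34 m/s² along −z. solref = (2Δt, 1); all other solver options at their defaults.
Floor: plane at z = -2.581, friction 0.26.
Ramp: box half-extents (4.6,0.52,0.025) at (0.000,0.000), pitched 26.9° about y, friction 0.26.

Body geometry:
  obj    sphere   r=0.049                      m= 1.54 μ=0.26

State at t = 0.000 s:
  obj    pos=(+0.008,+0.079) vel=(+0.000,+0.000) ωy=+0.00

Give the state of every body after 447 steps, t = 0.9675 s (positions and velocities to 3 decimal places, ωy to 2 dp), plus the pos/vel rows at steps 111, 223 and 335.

State at t = 0.9675 s:
  obj    pos=(+0.459,-0.150) vel=(+0.931,-0.473) ωy=+21.31

Key-timestep trajectory:
   step    t(s)  obj.x    obj.z    obj.vx   obj.vz 
    111  0.2403   +0.036  +0.065  +0.231  -0.117
    223  0.4827   +0.120  +0.022  +0.465  -0.236
    335  0.7251   +0.261  -0.049  +0.698  -0.354


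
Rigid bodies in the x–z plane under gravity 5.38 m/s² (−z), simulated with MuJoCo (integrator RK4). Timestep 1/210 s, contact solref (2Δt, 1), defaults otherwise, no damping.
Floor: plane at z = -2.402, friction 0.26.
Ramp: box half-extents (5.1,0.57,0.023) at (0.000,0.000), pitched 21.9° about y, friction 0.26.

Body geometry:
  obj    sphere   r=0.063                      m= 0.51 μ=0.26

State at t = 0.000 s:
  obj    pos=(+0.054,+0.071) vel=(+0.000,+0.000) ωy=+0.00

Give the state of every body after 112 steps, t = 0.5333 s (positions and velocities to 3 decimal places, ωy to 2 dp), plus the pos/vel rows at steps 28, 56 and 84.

State at t = 0.5333 s:
  obj    pos=(+0.243,-0.005) vel=(+0.709,-0.285) ωy=+12.13

Key-timestep trajectory:
   step    t(s)  obj.x    obj.z    obj.vx   obj.vz 
     28  0.1333   +0.066  +0.066  +0.177  -0.071
     56  0.2667   +0.101  +0.052  +0.355  -0.143
     84  0.4000   +0.160  +0.028  +0.532  -0.214


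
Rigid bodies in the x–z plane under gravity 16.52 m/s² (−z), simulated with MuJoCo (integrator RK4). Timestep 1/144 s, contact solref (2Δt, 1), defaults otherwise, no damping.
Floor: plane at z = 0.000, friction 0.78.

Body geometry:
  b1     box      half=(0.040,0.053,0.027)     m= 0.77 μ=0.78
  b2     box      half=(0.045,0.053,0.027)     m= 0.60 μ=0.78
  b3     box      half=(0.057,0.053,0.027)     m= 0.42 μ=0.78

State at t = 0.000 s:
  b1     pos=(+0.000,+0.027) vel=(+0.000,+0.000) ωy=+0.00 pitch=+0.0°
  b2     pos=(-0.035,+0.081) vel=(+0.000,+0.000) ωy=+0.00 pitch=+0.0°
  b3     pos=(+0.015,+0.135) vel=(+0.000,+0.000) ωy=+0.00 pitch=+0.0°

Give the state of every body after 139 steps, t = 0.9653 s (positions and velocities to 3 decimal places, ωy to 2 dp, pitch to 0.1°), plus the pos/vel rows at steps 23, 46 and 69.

State at t = 0.9653 s:
  b1     pos=(+0.000,+0.027) vel=(+0.000,+0.000) ωy=+0.00 pitch=+0.0°
  b2     pos=(-0.035,+0.081) vel=(+0.000,+0.000) ωy=+0.00 pitch=-0.2°
  b3     pos=(+0.190,+0.027) vel=(+0.000,+0.000) ωy=+0.00 pitch=+180.0°

Key-timestep trajectory:
   step    t(s)  b1.x    b1.z    b1.vx   b1.vz   b2.x    b2.z    b2.vx   b2.vz   b3.x    b3.z    b3.vx   b3.vz 
     23  0.1597   +0.000  +0.027  +0.000  +0.000   -0.035  +0.081  -0.001  +0.000   +0.033  +0.123  +0.236  -0.327
     46  0.3194   +0.000  +0.027  +0.000  +0.000   -0.035  +0.081  +0.000  +0.000   +0.110  +0.058  +0.376  +0.178
     69  0.4792   +0.000  +0.027  +0.000  +0.000   -0.035  +0.081  +0.000  +0.000   +0.165  +0.052  +0.509  -0.329


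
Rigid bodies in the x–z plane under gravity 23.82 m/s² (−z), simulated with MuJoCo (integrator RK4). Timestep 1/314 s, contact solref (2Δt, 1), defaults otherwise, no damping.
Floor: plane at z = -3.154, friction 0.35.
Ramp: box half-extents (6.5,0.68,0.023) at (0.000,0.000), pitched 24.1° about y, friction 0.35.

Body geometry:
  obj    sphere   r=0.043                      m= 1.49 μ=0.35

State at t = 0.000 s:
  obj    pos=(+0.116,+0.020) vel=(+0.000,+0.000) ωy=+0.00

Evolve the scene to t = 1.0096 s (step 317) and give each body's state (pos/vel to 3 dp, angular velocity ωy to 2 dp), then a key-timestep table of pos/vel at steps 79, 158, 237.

State at t = 1.0096 s:
  obj    pos=(+3.348,-1.425) vel=(+6.402,-2.864) ωy=+163.10

Key-timestep trajectory:
   step    t(s)  obj.x    obj.z    obj.vx   obj.vz 
     79  0.2516   +0.317  -0.069  +1.596  -0.714
    158  0.5032   +0.919  -0.339  +3.191  -1.427
    237  0.7548   +1.923  -0.788  +4.787  -2.141


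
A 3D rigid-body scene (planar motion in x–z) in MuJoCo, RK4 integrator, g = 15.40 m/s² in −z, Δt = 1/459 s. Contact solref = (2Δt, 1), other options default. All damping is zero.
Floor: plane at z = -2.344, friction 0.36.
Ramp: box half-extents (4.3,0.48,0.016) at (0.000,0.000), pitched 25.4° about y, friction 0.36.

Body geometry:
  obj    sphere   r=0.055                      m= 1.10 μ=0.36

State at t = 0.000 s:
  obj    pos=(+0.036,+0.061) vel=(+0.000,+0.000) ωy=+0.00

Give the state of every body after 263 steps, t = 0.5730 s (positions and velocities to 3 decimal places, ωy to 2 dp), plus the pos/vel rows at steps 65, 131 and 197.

State at t = 0.5730 s:
  obj    pos=(+0.736,-0.271) vel=(+2.442,-1.160) ωy=+49.15

Key-timestep trajectory:
   step    t(s)  obj.x    obj.z    obj.vx   obj.vz 
     65  0.1416   +0.079  +0.041  +0.604  -0.287
    131  0.2854   +0.210  -0.021  +1.217  -0.578
    197  0.4292   +0.429  -0.125  +1.829  -0.869


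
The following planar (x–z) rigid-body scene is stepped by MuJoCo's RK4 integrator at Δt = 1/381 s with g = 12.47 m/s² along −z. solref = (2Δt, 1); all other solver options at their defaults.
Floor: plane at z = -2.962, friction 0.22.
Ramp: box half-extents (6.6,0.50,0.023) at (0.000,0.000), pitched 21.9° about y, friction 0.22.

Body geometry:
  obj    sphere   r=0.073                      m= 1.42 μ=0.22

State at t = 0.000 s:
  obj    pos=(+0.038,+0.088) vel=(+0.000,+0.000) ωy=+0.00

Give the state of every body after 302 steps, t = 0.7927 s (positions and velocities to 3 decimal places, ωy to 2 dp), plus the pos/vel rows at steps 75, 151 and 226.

State at t = 0.7927 s:
  obj    pos=(+1.007,-0.301) vel=(+2.443,-0.982) ωy=+36.07

Key-timestep trajectory:
   step    t(s)  obj.x    obj.z    obj.vx   obj.vz 
     75  0.1969   +0.098  +0.064  +0.607  -0.244
    151  0.3963   +0.280  -0.009  +1.222  -0.491
    226  0.5932   +0.580  -0.130  +1.829  -0.735


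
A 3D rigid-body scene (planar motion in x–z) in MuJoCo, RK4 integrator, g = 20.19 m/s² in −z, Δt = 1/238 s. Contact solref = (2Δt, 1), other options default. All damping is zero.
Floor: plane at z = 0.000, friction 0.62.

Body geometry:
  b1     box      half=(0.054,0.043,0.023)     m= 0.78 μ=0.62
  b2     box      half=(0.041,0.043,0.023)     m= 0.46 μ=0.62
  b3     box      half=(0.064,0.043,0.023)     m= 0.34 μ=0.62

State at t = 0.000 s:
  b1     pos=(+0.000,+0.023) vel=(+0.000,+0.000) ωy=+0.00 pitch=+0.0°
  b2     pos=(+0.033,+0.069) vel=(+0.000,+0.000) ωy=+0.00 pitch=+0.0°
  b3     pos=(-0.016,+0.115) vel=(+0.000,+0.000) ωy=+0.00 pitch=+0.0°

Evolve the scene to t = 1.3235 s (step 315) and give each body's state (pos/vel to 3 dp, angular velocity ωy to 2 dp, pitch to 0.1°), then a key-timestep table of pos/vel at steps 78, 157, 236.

State at t = 1.3235 s:
  b1     pos=(+0.000,+0.023) vel=(+0.000,+0.000) ωy=+0.00 pitch=+0.0°
  b2     pos=(+0.033,+0.069) vel=(+0.000,+0.000) ωy=+0.00 pitch=+0.0°
  b3     pos=(-0.072,+0.060) vel=(+0.000,-0.001) ωy=+0.02 pitch=-42.9°

Key-timestep trajectory:
   step    t(s)  b1.x    b1.z    b1.vx   b1.vz   b2.x    b2.z    b2.vx   b2.vz   b3.x    b3.z    b3.vx   b3.vz 
     78  0.3277   +0.000  +0.023  +0.000  +0.000   +0.033  +0.069  +0.000  +0.000   -0.070  +0.062  -0.038  +0.012
    157  0.6597   +0.000  +0.023  +0.000  +0.000   +0.033  +0.069  +0.000  +0.000   -0.072  +0.061  +0.000  -0.001
    236  0.9916   +0.000  +0.023  +0.000  +0.000   +0.033  +0.069  +0.000  +0.000   -0.072  +0.061  +0.000  -0.001


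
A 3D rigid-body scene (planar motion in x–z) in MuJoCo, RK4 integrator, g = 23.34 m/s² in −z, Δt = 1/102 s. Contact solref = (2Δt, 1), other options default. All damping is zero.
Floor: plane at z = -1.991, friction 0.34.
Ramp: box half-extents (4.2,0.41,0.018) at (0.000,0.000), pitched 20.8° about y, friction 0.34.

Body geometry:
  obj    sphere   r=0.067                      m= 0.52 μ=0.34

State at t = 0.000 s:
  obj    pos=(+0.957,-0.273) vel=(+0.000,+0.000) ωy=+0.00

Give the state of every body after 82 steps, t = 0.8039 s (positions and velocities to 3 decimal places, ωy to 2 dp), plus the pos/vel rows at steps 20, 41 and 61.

State at t = 0.8039 s:
  obj    pos=(+2.745,-0.952) vel=(+4.449,-1.690) ωy=+71.02

Key-timestep trajectory:
   step    t(s)  obj.x    obj.z    obj.vx   obj.vz 
     20  0.1961   +1.064  -0.313  +1.085  -0.412
     41  0.4020   +1.404  -0.443  +2.225  -0.845
     61  0.5980   +1.947  -0.649  +3.309  -1.257


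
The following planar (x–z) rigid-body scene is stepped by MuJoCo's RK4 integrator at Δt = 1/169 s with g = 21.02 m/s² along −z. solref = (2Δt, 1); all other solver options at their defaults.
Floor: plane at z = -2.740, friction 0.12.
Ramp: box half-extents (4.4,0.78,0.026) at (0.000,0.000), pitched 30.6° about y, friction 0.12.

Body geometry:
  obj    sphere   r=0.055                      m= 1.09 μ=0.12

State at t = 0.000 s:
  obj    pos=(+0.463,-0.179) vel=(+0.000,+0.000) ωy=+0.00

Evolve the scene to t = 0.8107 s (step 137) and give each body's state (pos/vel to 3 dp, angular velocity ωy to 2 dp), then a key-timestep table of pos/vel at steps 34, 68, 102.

State at t = 0.8107 s:
  obj    pos=(+2.875,-1.606) vel=(+5.929,-3.570) ωy=+79.61

Key-timestep trajectory:
   step    t(s)  obj.x    obj.z    obj.vx   obj.vz 
     34  0.2012   +0.611  -0.267  +1.497  -0.827
     68  0.4024   +1.057  -0.531  +2.962  -1.728
    102  0.6036   +1.800  -0.970  +4.410  -2.668


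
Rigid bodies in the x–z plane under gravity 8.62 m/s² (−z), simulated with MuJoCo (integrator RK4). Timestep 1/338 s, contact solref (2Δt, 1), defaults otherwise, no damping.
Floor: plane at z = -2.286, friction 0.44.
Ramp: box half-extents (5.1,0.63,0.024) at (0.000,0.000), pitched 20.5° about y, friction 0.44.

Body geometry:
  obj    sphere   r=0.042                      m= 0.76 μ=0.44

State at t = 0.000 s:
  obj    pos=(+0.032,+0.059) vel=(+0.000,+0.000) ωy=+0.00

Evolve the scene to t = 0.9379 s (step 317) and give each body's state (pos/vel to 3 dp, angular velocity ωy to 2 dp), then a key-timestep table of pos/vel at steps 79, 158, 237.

State at t = 0.9379 s:
  obj    pos=(+0.920,-0.274) vel=(+1.894,-0.708) ωy=+48.14

Key-timestep trajectory:
   step    t(s)  obj.x    obj.z    obj.vx   obj.vz 
     79  0.2337   +0.087  +0.038  +0.472  -0.177
    158  0.4675   +0.253  -0.024  +0.944  -0.353
    237  0.7012   +0.528  -0.127  +1.416  -0.529
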